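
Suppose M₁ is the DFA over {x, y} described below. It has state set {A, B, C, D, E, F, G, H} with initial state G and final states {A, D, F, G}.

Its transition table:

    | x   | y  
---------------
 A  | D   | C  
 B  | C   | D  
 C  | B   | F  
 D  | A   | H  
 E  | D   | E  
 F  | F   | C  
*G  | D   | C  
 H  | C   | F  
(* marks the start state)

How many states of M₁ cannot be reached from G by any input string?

1

No path from G leads to E; the other 7 states are all reachable.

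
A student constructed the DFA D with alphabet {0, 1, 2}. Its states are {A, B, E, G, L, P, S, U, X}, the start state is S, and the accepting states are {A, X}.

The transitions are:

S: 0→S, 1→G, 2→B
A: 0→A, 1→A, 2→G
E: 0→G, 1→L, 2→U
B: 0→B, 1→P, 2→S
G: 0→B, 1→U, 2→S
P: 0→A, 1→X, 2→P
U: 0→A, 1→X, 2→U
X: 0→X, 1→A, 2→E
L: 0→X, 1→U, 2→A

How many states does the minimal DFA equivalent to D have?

7

Initial partition by acceptance: {A,X} | {B,E,G,L,P,S,U}.
On input 0, block {B,E,G,L,P,S,U} splits into {B,E,G,S} and {L,P,U}.
Split {B,E,G,S} by δ(·,1) → {B,E,G} and {S}.
Refine {B,E,G} on symbol 2: members go to different blocks, giving {B,G} and {E}.
On input 2, block {A,X} splits into {A} and {X}.
Refine {L,P,U} on symbol 0: members go to different blocks, giving {P,U} and {L}.
Stable partition: {A} | {B,G} | {P,U} | {S} | {E} | {X} | {L} — 7 equivalence classes.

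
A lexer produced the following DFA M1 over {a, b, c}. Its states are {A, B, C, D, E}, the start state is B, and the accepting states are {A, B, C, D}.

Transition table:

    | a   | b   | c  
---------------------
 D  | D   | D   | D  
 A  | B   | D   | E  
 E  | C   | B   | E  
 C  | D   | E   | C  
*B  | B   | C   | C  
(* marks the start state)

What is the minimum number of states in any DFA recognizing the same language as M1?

Reachable states from the start: {B,C,D,E}. Unreachable: {A} — drop them.
Start with accepting vs non-accepting: {B,C,D} | {E}.
Refine {B,C,D} on symbol b: members go to different blocks, giving {B,D} and {C}.
Refine {B,D} on symbol b: members go to different blocks, giving {B} and {D}.
Stable partition: {B} | {E} | {C} | {D} — 4 equivalence classes.

4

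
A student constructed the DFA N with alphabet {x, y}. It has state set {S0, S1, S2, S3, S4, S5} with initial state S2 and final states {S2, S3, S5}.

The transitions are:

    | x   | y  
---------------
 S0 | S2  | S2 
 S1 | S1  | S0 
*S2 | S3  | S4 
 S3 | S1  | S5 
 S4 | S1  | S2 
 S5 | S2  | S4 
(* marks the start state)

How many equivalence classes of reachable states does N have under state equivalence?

6

Every state is reachable, so we keep all 6.
Start with accepting vs non-accepting: {S2,S3,S5} | {S0,S1,S4}.
Refine {S2,S3,S5} on symbol x: members go to different blocks, giving {S2,S5} and {S3}.
Refine {S2,S5} on symbol x: members go to different blocks, giving {S2} and {S5}.
Split {S0,S1,S4} by δ(·,x) → {S1,S4} and {S0}.
Split {S1,S4} by δ(·,y) → {S1} and {S4}.
Stable partition: {S2} | {S1} | {S3} | {S5} | {S0} | {S4} — 6 equivalence classes.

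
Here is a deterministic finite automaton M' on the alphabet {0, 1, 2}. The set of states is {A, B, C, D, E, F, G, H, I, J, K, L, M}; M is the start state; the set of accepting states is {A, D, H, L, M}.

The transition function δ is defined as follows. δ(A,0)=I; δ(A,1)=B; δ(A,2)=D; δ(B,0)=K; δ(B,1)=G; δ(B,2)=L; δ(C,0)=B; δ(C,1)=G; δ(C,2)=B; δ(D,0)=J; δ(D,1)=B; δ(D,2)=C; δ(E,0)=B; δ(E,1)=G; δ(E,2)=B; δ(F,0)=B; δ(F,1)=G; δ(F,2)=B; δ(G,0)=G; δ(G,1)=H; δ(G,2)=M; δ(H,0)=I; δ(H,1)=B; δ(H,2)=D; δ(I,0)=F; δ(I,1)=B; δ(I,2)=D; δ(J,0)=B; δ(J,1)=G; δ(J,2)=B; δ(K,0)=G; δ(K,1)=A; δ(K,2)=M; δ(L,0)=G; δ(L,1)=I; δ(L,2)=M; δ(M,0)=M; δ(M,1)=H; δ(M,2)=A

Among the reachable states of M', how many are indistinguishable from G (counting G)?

States {E} cannot be reached from the start state, so discard them.
P0 = {A,D,H,L,M} | {B,C,F,G,I,J,K}.
Split {A,D,H,L,M} by δ(·,0) → {A,D,H,L} and {M}.
Split {A,D,H,L} by δ(·,2) → {A,H} and {D} and {L}.
Split {B,C,F,G,I,J,K} by δ(·,1) → {B,C,F,I,J} and {G,K}.
Refine {B,C,F,I,J} on symbol 0: members go to different blocks, giving {C,F,I,J} and {B}.
Split {C,F,I,J} by δ(·,0) → {C,F,J} and {I}.
No further refinement is possible. Final partition (8 blocks): {A,H} | {C,F,J} | {M} | {D} | {L} | {G,K} | {B} | {I}.
The equivalence class containing G is {G,K}, of size 2.

2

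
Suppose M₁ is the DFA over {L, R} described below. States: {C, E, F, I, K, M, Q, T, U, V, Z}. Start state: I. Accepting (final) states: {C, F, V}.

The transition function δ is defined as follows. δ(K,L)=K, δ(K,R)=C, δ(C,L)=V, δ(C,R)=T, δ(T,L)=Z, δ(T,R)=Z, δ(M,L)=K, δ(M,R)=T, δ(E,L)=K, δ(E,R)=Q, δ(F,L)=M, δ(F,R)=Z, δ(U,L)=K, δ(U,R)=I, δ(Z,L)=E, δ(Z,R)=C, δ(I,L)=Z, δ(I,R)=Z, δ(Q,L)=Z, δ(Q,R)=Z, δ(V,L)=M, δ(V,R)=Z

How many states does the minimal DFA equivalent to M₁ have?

First remove the unreachable states {F,U}; 9 states remain.
P0 = {C,V} | {E,I,K,M,Q,T,Z}.
On input L, block {C,V} splits into {V} and {C}.
On input R, block {E,I,K,M,Q,T,Z} splits into {E,I,M,Q,T} and {K,Z}.
Refine {E,I,M,Q,T} on symbol R: members go to different blocks, giving {I,Q,T} and {E,M}.
Refine {K,Z} on symbol L: members go to different blocks, giving {K} and {Z}.
The partition is now stable with 6 blocks: {V} | {I,Q,T} | {C} | {K} | {E,M} | {Z}.

6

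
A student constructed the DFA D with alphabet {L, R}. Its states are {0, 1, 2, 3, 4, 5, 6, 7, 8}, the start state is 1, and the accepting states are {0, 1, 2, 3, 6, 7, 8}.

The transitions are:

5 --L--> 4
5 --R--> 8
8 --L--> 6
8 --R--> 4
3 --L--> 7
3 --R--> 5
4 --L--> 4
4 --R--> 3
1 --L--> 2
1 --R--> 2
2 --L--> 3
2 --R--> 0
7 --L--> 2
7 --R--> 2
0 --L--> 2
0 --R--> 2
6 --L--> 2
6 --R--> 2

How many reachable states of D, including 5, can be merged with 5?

Every state is reachable, so we keep all 9.
Start with accepting vs non-accepting: {0,1,2,3,6,7,8} | {4,5}.
On input R, block {0,1,2,3,6,7,8} splits into {0,1,2,6,7} and {3,8}.
On input L, block {0,1,2,6,7} splits into {0,1,6,7} and {2}.
The partition is now stable with 4 blocks: {0,1,6,7} | {4,5} | {3,8} | {2}.
State 5 belongs to the block {4,5}, which has 2 states.

2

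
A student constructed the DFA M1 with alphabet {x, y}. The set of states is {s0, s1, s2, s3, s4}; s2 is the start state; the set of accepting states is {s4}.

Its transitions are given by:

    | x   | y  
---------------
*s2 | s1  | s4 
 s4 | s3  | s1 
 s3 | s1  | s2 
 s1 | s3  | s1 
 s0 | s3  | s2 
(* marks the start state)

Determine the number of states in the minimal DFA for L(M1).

4

First remove the unreachable states {s0}; 4 states remain.
P0 = {s4} | {s1,s2,s3}.
Split {s1,s2,s3} by δ(·,y) → {s1,s3} and {s2}.
Split {s1,s3} by δ(·,y) → {s1} and {s3}.
The partition is now stable with 4 blocks: {s4} | {s1} | {s2} | {s3}.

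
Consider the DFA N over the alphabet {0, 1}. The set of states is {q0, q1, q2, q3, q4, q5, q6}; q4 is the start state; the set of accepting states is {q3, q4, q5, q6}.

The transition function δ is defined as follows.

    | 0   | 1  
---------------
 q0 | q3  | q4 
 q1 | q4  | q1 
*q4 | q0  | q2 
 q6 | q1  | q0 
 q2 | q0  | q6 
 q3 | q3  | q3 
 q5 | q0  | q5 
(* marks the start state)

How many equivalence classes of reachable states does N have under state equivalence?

6

States {q5} cannot be reached from the start state, so discard them.
Initial partition by acceptance: {q3,q4,q6} | {q0,q1,q2}.
On input 0, block {q3,q4,q6} splits into {q4,q6} and {q3}.
Split {q0,q1,q2} by δ(·,0) → {q0} and {q1} and {q2}.
Split {q4,q6} by δ(·,0) → {q4} and {q6}.
No further refinement is possible. Final partition (6 blocks): {q4} | {q0} | {q3} | {q1} | {q2} | {q6}.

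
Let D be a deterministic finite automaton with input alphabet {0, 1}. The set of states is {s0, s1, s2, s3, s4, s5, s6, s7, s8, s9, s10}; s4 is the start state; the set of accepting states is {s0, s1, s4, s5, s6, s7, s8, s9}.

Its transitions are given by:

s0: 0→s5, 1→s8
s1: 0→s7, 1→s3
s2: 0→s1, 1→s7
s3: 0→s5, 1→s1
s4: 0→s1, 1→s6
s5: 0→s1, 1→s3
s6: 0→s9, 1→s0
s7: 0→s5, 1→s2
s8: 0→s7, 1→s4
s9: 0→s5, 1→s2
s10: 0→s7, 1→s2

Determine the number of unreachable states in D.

1

BFS from s4 reaches {s0, s1, s2, s3, s4, s5, s6, s7, s8, s9}; the 1 state(s) s10 are never visited.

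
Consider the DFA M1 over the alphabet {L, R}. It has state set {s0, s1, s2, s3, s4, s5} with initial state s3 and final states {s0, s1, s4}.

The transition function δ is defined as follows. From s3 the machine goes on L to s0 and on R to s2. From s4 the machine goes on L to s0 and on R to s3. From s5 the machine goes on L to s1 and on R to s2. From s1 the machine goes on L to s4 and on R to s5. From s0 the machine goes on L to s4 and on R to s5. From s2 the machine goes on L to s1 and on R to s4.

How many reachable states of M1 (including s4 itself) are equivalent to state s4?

3

All states are reachable from the start state.
P0 = {s0,s1,s4} | {s2,s3,s5}.
On input R, block {s2,s3,s5} splits into {s3,s5} and {s2}.
The partition is now stable with 3 blocks: {s0,s1,s4} | {s3,s5} | {s2}.
The equivalence class containing s4 is {s0,s1,s4}, of size 3.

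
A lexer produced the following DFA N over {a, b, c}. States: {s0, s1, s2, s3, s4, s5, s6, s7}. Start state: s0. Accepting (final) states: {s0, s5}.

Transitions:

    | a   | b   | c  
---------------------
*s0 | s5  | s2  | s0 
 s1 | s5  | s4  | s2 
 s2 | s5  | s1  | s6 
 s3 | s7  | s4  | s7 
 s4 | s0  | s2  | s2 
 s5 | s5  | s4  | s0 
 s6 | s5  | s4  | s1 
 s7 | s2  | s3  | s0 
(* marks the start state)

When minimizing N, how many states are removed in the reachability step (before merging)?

Starting at s0 and following transitions, the reachable set is {s0, s1, s2, s4, s5, s6}. That leaves s3, s7 unreachable — 2 in total.

2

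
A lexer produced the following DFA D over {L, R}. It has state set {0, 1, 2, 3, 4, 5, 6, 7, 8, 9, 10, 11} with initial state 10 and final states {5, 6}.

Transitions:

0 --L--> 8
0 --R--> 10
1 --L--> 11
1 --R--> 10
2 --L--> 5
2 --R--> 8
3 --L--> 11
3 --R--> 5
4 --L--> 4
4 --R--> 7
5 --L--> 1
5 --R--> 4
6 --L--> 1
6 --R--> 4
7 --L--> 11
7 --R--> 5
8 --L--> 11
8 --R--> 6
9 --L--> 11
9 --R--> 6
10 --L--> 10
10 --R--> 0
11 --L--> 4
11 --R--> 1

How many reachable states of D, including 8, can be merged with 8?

Reachable states from the start: {0,1,4,5,6,7,8,10,11}. Unreachable: {2,3,9} — drop them.
Start with accepting vs non-accepting: {5,6} | {0,1,4,7,8,10,11}.
On input R, block {0,1,4,7,8,10,11} splits into {0,1,4,10,11} and {7,8}.
Refine {0,1,4,10,11} on symbol L: members go to different blocks, giving {1,4,10,11} and {0}.
On input R, block {1,4,10,11} splits into {1,11} and {4} and {10}.
Refine {1,11} on symbol L: members go to different blocks, giving {1} and {11}.
No further refinement is possible. Final partition (7 blocks): {5,6} | {1} | {7,8} | {0} | {4} | {10} | {11}.
State 8 belongs to the block {7,8}, which has 2 states.

2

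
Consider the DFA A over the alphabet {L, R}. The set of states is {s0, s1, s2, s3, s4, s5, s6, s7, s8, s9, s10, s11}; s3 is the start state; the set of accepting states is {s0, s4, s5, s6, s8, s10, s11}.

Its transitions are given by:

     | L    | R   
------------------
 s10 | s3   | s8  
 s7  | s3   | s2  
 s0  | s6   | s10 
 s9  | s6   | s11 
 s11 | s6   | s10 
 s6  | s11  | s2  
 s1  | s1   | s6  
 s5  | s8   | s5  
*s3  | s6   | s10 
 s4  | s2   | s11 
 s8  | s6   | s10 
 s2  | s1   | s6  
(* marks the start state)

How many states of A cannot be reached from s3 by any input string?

5

No path from s3 leads to s0, s4, s5, s7, s9; the other 7 states are all reachable.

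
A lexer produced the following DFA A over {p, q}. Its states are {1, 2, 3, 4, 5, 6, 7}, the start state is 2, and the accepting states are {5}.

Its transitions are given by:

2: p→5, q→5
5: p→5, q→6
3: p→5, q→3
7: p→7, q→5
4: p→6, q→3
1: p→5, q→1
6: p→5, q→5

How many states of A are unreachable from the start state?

4

BFS from 2 reaches {2, 5, 6}; the 4 state(s) 1, 3, 4, 7 are never visited.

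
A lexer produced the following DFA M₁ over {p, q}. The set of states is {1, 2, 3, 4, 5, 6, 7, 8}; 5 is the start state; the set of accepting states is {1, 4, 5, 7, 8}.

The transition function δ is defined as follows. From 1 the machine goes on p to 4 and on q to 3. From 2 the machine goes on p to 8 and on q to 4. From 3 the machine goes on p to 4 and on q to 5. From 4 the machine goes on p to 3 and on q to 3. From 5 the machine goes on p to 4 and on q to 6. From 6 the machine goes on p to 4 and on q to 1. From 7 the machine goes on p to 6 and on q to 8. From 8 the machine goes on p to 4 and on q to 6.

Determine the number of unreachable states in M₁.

3

Starting at 5 and following transitions, the reachable set is {1, 3, 4, 5, 6}. That leaves 2, 7, 8 unreachable — 3 in total.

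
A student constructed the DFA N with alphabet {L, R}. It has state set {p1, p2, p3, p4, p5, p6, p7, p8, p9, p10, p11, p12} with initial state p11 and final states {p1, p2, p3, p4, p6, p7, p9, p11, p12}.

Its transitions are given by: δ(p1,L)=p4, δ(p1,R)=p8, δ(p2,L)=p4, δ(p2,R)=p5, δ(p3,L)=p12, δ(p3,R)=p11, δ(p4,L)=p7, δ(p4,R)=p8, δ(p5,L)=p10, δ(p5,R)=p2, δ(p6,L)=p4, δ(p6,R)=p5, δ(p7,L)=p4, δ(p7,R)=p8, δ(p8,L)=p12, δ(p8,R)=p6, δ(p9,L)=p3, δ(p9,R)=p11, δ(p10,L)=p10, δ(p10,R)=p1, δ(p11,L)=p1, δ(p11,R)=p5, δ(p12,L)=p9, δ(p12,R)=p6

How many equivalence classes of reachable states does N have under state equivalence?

P0 = {p1,p2,p3,p4,p6,p7,p9,p11,p12} | {p5,p8,p10}.
Refine {p1,p2,p3,p4,p6,p7,p9,p11,p12} on symbol R: members go to different blocks, giving {p1,p2,p4,p6,p7,p11} and {p3,p9,p12}.
Refine {p5,p8,p10} on symbol L: members go to different blocks, giving {p5,p10} and {p8}.
On input R, block {p1,p2,p4,p6,p7,p11} splits into {p1,p4,p7} and {p2,p6,p11}.
Split {p5,p10} by δ(·,R) → {p5} and {p10}.
No further refinement is possible. Final partition (6 blocks): {p1,p4,p7} | {p5} | {p3,p9,p12} | {p8} | {p2,p6,p11} | {p10}.

6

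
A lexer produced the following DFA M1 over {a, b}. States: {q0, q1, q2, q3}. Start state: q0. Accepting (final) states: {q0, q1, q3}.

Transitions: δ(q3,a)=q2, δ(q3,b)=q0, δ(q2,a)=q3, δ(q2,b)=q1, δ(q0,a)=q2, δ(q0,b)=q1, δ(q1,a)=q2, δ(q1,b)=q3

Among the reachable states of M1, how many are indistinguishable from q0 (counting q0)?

All states are reachable from the start state.
Initial partition by acceptance: {q0,q1,q3} | {q2}.
The partition is now stable with 2 blocks: {q0,q1,q3} | {q2}.
The equivalence class containing q0 is {q0,q1,q3}, of size 3.

3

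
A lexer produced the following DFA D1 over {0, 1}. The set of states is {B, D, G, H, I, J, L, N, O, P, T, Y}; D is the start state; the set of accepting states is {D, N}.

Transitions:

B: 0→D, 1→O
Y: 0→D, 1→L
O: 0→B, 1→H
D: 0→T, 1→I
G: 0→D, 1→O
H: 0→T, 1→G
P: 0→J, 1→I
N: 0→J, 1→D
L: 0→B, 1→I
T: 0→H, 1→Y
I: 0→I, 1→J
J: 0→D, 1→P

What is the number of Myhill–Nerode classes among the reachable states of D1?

Reachable states from the start: {B,D,G,H,I,J,L,O,P,T,Y}. Unreachable: {N} — drop them.
P0 = {D} | {B,G,H,I,J,L,O,P,T,Y}.
Split {B,G,H,I,J,L,O,P,T,Y} by δ(·,0) → {H,I,L,O,P,T} and {B,G,J,Y}.
Refine {H,I,L,O,P,T} on symbol 0: members go to different blocks, giving {L,O,P} and {H,I,T}.
No further refinement is possible. Final partition (4 blocks): {D} | {L,O,P} | {B,G,J,Y} | {H,I,T}.

4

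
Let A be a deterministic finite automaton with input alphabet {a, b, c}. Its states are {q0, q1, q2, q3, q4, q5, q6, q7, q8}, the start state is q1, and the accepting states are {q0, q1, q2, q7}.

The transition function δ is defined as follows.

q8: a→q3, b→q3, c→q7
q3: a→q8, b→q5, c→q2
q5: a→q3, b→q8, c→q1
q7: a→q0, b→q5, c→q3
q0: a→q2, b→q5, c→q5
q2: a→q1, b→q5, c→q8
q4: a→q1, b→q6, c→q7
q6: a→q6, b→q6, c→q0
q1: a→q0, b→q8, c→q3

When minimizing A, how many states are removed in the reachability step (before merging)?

BFS from q1 reaches {q0, q1, q2, q3, q5, q7, q8}; the 2 state(s) q4, q6 are never visited.

2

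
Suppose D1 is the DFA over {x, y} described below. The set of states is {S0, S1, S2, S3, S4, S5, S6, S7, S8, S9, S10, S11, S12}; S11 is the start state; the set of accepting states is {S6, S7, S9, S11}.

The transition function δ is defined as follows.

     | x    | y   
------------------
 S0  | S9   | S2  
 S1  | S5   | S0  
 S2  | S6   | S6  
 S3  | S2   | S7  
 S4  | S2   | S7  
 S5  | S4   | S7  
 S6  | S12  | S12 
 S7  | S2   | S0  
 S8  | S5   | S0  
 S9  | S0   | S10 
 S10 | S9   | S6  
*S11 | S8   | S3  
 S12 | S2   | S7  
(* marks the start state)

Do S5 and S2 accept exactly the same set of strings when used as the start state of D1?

First remove the unreachable states {S1}; 12 states remain.
P0 = {S6,S7,S9,S11} | {S0,S2,S3,S4,S5,S8,S10,S12}.
Refine {S0,S2,S3,S4,S5,S8,S10,S12} on symbol x: members go to different blocks, giving {S3,S4,S5,S8,S12} and {S0,S2,S10}.
Refine {S6,S7,S9,S11} on symbol x: members go to different blocks, giving {S6,S11} and {S7,S9}.
Split {S3,S4,S5,S8,S12} by δ(·,x) → {S3,S4,S12} and {S5,S8}.
On input x, block {S6,S11} splits into {S6} and {S11}.
Refine {S0,S2,S10} on symbol x: members go to different blocks, giving {S0,S10} and {S2}.
Split {S0,S10} by δ(·,y) → {S0} and {S10}.
Split {S7,S9} by δ(·,x) → {S7} and {S9}.
On input x, block {S5,S8} splits into {S5} and {S8}.
Stable partition: {S6} | {S3,S4,S12} | {S0} | {S7} | {S5} | {S11} | {S2} | {S10} | {S9} | {S8} — 10 equivalence classes.
S5 and S2 end up in different blocks, so they are distinguishable. For instance, the string 'x' is accepted from only S2.

No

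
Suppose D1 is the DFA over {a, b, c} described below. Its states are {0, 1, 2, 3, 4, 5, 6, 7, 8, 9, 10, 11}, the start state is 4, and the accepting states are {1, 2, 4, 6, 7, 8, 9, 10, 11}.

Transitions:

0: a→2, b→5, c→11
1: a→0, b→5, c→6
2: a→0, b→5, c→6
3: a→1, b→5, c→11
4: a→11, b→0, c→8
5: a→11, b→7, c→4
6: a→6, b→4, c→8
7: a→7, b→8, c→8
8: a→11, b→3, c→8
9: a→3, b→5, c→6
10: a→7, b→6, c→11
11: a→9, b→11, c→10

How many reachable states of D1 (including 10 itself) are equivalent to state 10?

1

P0 = {1,2,4,6,7,8,9,10,11} | {0,3,5}.
Split {1,2,4,6,7,8,9,10,11} by δ(·,a) → {4,6,7,8,10,11} and {1,2,9}.
Split {4,6,7,8,10,11} by δ(·,a) → {4,6,7,8,10} and {11}.
On input a, block {4,6,7,8,10} splits into {6,7,10} and {4,8}.
Refine {6,7,10} on symbol b: members go to different blocks, giving {6,7} and {10}.
Refine {0,3,5} on symbol a: members go to different blocks, giving {0,3} and {5}.
Stable partition: {6,7} | {0,3} | {1,2,9} | {11} | {4,8} | {10} | {5} — 7 equivalence classes.
The equivalence class containing 10 is {10}, of size 1.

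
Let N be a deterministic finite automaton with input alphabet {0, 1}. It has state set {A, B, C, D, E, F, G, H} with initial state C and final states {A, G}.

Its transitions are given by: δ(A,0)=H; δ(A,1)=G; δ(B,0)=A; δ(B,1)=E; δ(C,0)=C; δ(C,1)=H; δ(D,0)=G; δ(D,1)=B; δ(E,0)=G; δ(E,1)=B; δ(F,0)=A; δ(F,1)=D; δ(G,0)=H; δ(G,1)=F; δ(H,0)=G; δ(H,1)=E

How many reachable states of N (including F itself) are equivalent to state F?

Start with accepting vs non-accepting: {A,G} | {B,C,D,E,F,H}.
On input 1, block {A,G} splits into {A} and {G}.
On input 0, block {B,C,D,E,F,H} splits into {D,E,H} and {B,F} and {C}.
Refine {D,E,H} on symbol 1: members go to different blocks, giving {D,E} and {H}.
No further refinement is possible. Final partition (6 blocks): {A} | {D,E} | {G} | {B,F} | {C} | {H}.
The equivalence class containing F is {B,F}, of size 2.

2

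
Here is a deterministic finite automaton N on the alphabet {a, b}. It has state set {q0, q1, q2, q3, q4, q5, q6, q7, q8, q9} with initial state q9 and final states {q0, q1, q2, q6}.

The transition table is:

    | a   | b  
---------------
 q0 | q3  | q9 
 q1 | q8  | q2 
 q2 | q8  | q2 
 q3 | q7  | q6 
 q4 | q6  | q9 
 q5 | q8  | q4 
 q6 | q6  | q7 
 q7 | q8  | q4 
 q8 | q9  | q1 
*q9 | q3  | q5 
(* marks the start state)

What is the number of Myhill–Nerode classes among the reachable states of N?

States {q0} cannot be reached from the start state, so discard them.
Start with accepting vs non-accepting: {q1,q2,q6} | {q3,q4,q5,q7,q8,q9}.
On input a, block {q1,q2,q6} splits into {q1,q2} and {q6}.
On input a, block {q3,q4,q5,q7,q8,q9} splits into {q3,q5,q7,q8,q9} and {q4}.
On input b, block {q3,q5,q7,q8,q9} splits into {q5,q7} and {q3} and {q8} and {q9}.
The partition is now stable with 7 blocks: {q1,q2} | {q5,q7} | {q6} | {q4} | {q3} | {q8} | {q9}.

7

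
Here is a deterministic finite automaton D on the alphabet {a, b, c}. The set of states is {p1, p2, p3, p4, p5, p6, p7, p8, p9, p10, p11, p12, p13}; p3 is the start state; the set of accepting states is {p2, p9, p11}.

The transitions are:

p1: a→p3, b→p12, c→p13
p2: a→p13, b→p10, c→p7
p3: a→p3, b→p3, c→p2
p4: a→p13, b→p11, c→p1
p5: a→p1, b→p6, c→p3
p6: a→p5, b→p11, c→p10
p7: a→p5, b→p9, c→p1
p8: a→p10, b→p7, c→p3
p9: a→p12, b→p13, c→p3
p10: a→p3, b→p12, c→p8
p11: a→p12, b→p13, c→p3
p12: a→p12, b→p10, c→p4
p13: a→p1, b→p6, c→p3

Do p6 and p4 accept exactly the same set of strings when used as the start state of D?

Yes

All states are reachable from the start state.
P0 = {p2,p9,p11} | {p1,p3,p4,p5,p6,p7,p8,p10,p12,p13}.
On input b, block {p1,p3,p4,p5,p6,p7,p8,p10,p12,p13} splits into {p1,p3,p5,p8,p10,p12,p13} and {p4,p6,p7}.
Refine {p2,p9,p11} on symbol c: members go to different blocks, giving {p9,p11} and {p2}.
On input b, block {p1,p3,p5,p8,p10,p12,p13} splits into {p1,p3,p10,p12} and {p5,p8,p13}.
Refine {p1,p3,p10,p12} on symbol c: members go to different blocks, giving {p1,p10} and {p3} and {p12}.
The partition is now stable with 7 blocks: {p9,p11} | {p1,p10} | {p4,p6,p7} | {p2} | {p5,p8,p13} | {p3} | {p12}.
p6 and p4 lie in the same block of the stable partition, so they are equivalent — no string distinguishes them.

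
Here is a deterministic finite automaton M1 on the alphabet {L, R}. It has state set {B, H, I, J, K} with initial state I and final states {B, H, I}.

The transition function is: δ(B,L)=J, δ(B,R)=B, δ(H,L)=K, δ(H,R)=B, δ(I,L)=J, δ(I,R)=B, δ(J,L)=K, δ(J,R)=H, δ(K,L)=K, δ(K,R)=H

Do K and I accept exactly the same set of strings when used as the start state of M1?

All states are reachable from the start state.
P0 = {B,H,I} | {J,K}.
Stable partition: {B,H,I} | {J,K} — 2 equivalence classes.
K and I end up in different blocks, so they are distinguishable. For instance, the string 'ε' is accepted from only I.

No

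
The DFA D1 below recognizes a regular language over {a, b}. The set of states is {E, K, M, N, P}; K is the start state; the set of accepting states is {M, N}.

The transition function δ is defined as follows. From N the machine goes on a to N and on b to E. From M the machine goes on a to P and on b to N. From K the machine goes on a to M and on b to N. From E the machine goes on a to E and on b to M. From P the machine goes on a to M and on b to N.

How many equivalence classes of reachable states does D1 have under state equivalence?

4

Initial partition by acceptance: {M,N} | {E,K,P}.
On input a, block {M,N} splits into {N} and {M}.
Split {E,K,P} by δ(·,a) → {K,P} and {E}.
Stable partition: {N} | {K,P} | {M} | {E} — 4 equivalence classes.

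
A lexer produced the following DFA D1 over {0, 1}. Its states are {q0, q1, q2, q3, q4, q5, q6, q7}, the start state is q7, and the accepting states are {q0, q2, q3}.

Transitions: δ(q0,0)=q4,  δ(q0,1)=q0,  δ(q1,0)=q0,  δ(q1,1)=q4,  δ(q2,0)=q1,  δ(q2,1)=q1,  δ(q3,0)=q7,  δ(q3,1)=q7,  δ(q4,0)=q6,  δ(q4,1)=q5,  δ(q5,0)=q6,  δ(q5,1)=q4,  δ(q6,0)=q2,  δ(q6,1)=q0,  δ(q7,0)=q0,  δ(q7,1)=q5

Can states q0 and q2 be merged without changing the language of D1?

States {q3} cannot be reached from the start state, so discard them.
Start with accepting vs non-accepting: {q0,q2} | {q1,q4,q5,q6,q7}.
On input 1, block {q0,q2} splits into {q0} and {q2}.
Refine {q1,q4,q5,q6,q7} on symbol 0: members go to different blocks, giving {q1,q7} and {q4,q5} and {q6}.
The partition is now stable with 5 blocks: {q0} | {q1,q7} | {q2} | {q4,q5} | {q6}.
q0 and q2 end up in different blocks, so they are distinguishable. For instance, the string '1' is accepted from only q0.

No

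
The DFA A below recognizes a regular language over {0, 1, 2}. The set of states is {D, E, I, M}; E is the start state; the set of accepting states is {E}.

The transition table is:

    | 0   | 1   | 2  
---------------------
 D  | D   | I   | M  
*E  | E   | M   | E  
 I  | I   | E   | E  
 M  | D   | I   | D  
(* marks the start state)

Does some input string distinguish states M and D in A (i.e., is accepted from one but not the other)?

No

All states are reachable from the start state.
Start with accepting vs non-accepting: {E} | {D,I,M}.
On input 1, block {D,I,M} splits into {D,M} and {I}.
Stable partition: {E} | {D,M} | {I} — 3 equivalence classes.
M and D lie in the same block of the stable partition, so they are equivalent — no string distinguishes them.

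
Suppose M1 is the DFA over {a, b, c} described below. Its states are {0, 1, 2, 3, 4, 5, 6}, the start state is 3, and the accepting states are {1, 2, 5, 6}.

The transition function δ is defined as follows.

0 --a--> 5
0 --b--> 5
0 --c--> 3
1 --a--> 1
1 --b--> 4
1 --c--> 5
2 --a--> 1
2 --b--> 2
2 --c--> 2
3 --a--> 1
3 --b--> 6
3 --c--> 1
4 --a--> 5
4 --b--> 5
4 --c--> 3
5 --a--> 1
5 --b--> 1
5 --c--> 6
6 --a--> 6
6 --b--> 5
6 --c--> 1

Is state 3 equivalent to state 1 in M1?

Reachable states from the start: {1,3,4,5,6}. Unreachable: {0,2} — drop them.
P0 = {1,5,6} | {3,4}.
Split {1,5,6} by δ(·,b) → {5,6} and {1}.
On input a, block {5,6} splits into {5} and {6}.
Split {3,4} by δ(·,a) → {3} and {4}.
The partition is now stable with 5 blocks: {5} | {3} | {1} | {6} | {4}.
3 and 1 end up in different blocks, so they are distinguishable. For instance, the string 'ε' is accepted from only 1.

No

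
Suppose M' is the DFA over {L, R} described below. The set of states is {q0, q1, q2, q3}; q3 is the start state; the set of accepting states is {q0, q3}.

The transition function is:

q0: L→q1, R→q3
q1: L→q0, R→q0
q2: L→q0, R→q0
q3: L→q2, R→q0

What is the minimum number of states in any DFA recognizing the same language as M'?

Initial partition by acceptance: {q0,q3} | {q1,q2}.
The partition is now stable with 2 blocks: {q0,q3} | {q1,q2}.

2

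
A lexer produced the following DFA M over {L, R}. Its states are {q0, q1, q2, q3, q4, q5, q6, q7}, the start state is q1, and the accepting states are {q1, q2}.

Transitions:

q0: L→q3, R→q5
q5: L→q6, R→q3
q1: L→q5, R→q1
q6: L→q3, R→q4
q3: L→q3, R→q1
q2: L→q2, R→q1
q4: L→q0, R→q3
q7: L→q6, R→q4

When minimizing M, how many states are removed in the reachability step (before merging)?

BFS from q1 reaches {q0, q1, q3, q4, q5, q6}; the 2 state(s) q2, q7 are never visited.

2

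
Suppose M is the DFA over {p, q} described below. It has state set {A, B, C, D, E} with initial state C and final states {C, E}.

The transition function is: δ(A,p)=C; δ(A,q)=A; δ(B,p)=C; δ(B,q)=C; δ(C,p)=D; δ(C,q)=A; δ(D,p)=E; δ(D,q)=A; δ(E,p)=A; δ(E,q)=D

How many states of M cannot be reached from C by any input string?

No path from C leads to B; the other 4 states are all reachable.

1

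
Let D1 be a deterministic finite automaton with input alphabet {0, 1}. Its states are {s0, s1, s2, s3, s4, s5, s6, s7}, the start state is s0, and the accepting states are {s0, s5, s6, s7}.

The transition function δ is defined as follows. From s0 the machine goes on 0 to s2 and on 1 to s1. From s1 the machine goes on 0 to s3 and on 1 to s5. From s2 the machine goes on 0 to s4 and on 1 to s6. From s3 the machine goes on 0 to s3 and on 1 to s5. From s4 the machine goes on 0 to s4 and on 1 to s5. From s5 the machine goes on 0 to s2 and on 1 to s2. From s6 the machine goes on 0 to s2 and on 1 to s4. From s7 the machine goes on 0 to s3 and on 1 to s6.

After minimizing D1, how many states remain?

2

Reachable states from the start: {s0,s1,s2,s3,s4,s5,s6}. Unreachable: {s7} — drop them.
Start with accepting vs non-accepting: {s0,s5,s6} | {s1,s2,s3,s4}.
Stable partition: {s0,s5,s6} | {s1,s2,s3,s4} — 2 equivalence classes.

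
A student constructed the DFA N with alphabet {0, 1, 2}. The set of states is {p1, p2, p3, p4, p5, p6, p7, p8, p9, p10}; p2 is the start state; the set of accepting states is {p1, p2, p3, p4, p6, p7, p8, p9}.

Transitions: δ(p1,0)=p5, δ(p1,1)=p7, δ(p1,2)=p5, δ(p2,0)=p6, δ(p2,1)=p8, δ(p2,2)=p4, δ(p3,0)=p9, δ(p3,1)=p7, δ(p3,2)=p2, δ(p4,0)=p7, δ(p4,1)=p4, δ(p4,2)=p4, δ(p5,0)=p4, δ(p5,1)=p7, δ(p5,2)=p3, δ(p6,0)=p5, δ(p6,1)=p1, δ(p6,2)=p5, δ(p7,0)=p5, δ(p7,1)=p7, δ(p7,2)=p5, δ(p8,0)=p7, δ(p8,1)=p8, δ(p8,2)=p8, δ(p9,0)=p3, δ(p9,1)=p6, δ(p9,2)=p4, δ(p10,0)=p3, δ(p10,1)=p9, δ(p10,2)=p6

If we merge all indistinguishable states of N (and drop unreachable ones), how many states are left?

Reachable states from the start: {p1,p2,p3,p4,p5,p6,p7,p8,p9}. Unreachable: {p10} — drop them.
Initial partition by acceptance: {p1,p2,p3,p4,p6,p7,p8,p9} | {p5}.
Refine {p1,p2,p3,p4,p6,p7,p8,p9} on symbol 0: members go to different blocks, giving {p2,p3,p4,p8,p9} and {p1,p6,p7}.
Split {p2,p3,p4,p8,p9} by δ(·,0) → {p2,p4,p8} and {p3,p9}.
No further refinement is possible. Final partition (4 blocks): {p2,p4,p8} | {p5} | {p1,p6,p7} | {p3,p9}.

4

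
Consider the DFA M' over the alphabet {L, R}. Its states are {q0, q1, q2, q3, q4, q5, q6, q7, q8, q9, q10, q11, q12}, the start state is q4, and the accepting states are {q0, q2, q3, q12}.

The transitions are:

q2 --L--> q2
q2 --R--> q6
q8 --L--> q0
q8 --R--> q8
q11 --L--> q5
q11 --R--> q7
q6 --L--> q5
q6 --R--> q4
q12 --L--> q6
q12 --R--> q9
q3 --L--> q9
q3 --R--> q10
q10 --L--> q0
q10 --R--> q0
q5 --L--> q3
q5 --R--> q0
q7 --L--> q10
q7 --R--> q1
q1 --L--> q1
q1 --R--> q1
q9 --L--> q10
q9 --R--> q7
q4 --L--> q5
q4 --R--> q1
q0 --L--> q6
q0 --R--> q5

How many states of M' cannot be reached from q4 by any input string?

4

No path from q4 leads to q2, q8, q11, q12; the other 9 states are all reachable.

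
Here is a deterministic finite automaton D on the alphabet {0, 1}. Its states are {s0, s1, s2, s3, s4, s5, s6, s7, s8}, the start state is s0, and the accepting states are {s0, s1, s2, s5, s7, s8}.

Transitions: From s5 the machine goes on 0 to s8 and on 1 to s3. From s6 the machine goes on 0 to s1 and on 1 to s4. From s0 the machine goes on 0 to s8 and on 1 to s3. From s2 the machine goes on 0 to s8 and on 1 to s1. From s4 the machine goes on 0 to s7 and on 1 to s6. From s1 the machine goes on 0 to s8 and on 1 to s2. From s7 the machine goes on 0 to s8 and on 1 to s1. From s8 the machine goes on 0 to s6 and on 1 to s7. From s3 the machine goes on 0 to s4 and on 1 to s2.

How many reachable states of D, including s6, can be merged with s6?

Reachable states from the start: {s0,s1,s2,s3,s4,s6,s7,s8}. Unreachable: {s5} — drop them.
P0 = {s0,s1,s2,s7,s8} | {s3,s4,s6}.
Split {s0,s1,s2,s7,s8} by δ(·,0) → {s0,s1,s2,s7} and {s8}.
Refine {s0,s1,s2,s7} on symbol 1: members go to different blocks, giving {s1,s2,s7} and {s0}.
Split {s3,s4,s6} by δ(·,0) → {s4,s6} and {s3}.
The partition is now stable with 5 blocks: {s1,s2,s7} | {s4,s6} | {s8} | {s0} | {s3}.
The equivalence class containing s6 is {s4,s6}, of size 2.

2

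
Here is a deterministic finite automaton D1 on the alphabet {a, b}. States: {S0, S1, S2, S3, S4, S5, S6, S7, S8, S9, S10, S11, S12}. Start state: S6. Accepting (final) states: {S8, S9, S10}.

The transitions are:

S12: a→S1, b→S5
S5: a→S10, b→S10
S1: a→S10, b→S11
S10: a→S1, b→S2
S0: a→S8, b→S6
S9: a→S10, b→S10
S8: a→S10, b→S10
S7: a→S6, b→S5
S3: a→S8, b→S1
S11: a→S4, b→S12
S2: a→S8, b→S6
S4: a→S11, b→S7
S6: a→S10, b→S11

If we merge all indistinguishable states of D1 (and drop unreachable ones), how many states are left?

7

First remove the unreachable states {S0,S3,S9}; 10 states remain.
Start with accepting vs non-accepting: {S8,S10} | {S1,S2,S4,S5,S6,S7,S11,S12}.
Split {S8,S10} by δ(·,a) → {S8} and {S10}.
Refine {S1,S2,S4,S5,S6,S7,S11,S12} on symbol a: members go to different blocks, giving {S4,S7,S11,S12} and {S1,S5,S6} and {S2}.
Refine {S4,S7,S11,S12} on symbol a: members go to different blocks, giving {S4,S11} and {S7,S12}.
On input b, block {S1,S5,S6} splits into {S1,S6} and {S5}.
No further refinement is possible. Final partition (7 blocks): {S8} | {S4,S11} | {S10} | {S1,S6} | {S2} | {S7,S12} | {S5}.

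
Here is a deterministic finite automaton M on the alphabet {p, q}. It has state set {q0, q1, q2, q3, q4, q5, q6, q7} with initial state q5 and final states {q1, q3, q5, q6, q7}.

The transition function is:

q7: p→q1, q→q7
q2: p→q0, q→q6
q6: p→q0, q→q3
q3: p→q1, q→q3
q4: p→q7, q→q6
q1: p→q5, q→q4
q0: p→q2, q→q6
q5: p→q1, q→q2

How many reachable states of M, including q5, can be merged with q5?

Every state is reachable, so we keep all 8.
Initial partition by acceptance: {q1,q3,q5,q6,q7} | {q0,q2,q4}.
Refine {q1,q3,q5,q6,q7} on symbol p: members go to different blocks, giving {q1,q3,q5,q7} and {q6}.
Split {q1,q3,q5,q7} by δ(·,q) → {q1,q5} and {q3,q7}.
Split {q0,q2,q4} by δ(·,p) → {q0,q2} and {q4}.
Split {q1,q5} by δ(·,q) → {q1} and {q5}.
The partition is now stable with 6 blocks: {q1} | {q0,q2} | {q6} | {q3,q7} | {q4} | {q5}.
State q5 belongs to the block {q5}, which has 1 states.

1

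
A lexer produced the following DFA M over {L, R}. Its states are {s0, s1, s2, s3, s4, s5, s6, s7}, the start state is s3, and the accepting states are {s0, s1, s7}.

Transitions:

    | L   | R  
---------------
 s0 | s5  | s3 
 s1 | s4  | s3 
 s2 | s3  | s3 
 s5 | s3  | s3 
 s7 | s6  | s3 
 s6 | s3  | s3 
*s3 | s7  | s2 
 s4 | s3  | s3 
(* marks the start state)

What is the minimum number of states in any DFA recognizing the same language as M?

States {s0,s1,s4,s5} cannot be reached from the start state, so discard them.
Start with accepting vs non-accepting: {s7} | {s2,s3,s6}.
Split {s2,s3,s6} by δ(·,L) → {s2,s6} and {s3}.
Stable partition: {s7} | {s2,s6} | {s3} — 3 equivalence classes.

3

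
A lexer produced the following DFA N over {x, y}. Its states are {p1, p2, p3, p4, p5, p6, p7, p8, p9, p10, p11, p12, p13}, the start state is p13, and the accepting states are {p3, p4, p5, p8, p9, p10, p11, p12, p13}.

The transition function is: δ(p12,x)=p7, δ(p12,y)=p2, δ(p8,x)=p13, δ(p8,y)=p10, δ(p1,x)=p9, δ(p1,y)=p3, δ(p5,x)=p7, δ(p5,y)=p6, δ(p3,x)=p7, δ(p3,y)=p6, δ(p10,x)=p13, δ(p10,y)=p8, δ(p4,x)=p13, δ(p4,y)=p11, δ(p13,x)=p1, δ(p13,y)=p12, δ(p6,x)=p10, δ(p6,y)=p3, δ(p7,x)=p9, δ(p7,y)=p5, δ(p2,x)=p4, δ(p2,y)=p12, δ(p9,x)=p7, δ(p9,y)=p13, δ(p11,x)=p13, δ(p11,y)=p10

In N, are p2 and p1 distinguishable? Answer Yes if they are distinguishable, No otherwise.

Yes

Start with accepting vs non-accepting: {p3,p4,p5,p8,p9,p10,p11,p12,p13} | {p1,p2,p6,p7}.
Refine {p3,p4,p5,p8,p9,p10,p11,p12,p13} on symbol x: members go to different blocks, giving {p3,p5,p9,p12,p13} and {p4,p8,p10,p11}.
Refine {p3,p5,p9,p12,p13} on symbol y: members go to different blocks, giving {p3,p5,p12} and {p9,p13}.
Refine {p1,p2,p6,p7} on symbol x: members go to different blocks, giving {p1,p7} and {p2,p6}.
Refine {p9,p13} on symbol y: members go to different blocks, giving {p9} and {p13}.
No further refinement is possible. Final partition (6 blocks): {p3,p5,p12} | {p1,p7} | {p4,p8,p10,p11} | {p9} | {p2,p6} | {p13}.
p2 and p1 end up in different blocks, so they are distinguishable. For instance, the string 'xx' is accepted from only p2.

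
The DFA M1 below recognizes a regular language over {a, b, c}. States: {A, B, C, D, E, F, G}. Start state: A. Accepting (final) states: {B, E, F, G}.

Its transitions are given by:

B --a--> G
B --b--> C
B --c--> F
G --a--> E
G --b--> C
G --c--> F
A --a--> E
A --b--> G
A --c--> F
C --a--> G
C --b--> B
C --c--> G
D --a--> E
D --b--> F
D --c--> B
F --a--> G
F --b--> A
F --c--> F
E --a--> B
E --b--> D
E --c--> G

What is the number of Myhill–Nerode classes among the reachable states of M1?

P0 = {B,E,F,G} | {A,C,D}.
No further refinement is possible. Final partition (2 blocks): {B,E,F,G} | {A,C,D}.

2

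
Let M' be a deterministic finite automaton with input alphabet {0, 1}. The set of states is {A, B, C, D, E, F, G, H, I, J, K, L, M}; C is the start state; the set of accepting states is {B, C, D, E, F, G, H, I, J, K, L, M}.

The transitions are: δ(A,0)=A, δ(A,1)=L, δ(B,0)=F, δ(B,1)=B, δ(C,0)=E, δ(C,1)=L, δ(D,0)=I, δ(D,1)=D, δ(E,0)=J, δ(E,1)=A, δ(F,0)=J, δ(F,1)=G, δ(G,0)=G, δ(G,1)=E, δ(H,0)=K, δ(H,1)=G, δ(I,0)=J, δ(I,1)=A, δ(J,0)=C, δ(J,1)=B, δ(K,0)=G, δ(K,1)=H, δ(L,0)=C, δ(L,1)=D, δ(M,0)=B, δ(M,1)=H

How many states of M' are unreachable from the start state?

3

Starting at C and following transitions, the reachable set is {A, B, C, D, E, F, G, I, J, L}. That leaves H, K, M unreachable — 3 in total.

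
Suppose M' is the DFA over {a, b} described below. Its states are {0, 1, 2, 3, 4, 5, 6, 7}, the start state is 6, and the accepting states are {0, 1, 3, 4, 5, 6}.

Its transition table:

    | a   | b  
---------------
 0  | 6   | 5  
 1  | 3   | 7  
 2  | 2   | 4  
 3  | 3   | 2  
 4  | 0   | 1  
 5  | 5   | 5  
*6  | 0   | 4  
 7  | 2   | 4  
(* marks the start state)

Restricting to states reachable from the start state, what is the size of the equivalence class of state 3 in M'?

Initial partition by acceptance: {0,1,3,4,5,6} | {2,7}.
On input b, block {0,1,3,4,5,6} splits into {0,4,5,6} and {1,3}.
Refine {0,4,5,6} on symbol b: members go to different blocks, giving {0,5,6} and {4}.
On input b, block {0,5,6} splits into {0,5} and {6}.
On input a, block {0,5} splits into {0} and {5}.
Stable partition: {0} | {2,7} | {1,3} | {4} | {6} | {5} — 6 equivalence classes.
State 3 belongs to the block {1,3}, which has 2 states.

2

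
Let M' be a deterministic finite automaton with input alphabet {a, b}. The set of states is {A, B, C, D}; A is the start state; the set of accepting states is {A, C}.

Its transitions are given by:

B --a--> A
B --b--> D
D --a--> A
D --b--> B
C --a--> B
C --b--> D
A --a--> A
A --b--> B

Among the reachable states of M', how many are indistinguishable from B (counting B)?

2

First remove the unreachable states {C}; 3 states remain.
Start with accepting vs non-accepting: {A} | {B,D}.
No further refinement is possible. Final partition (2 blocks): {A} | {B,D}.
The equivalence class containing B is {B,D}, of size 2.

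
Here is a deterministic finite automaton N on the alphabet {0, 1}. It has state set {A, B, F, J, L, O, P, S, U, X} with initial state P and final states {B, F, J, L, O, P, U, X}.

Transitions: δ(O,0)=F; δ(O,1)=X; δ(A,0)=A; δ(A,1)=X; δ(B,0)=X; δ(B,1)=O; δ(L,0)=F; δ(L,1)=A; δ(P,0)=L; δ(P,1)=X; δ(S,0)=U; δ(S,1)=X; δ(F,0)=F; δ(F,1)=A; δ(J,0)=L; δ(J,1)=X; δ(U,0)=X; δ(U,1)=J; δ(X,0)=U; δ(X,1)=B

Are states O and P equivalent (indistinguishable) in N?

Reachable states from the start: {A,B,F,J,L,O,P,U,X}. Unreachable: {S} — drop them.
Start with accepting vs non-accepting: {B,F,J,L,O,P,U,X} | {A}.
On input 1, block {B,F,J,L,O,P,U,X} splits into {B,J,O,P,U,X} and {F,L}.
On input 0, block {B,J,O,P,U,X} splits into {B,U,X} and {J,O,P}.
Split {B,U,X} by δ(·,1) → {B,U} and {X}.
The partition is now stable with 5 blocks: {B,U} | {A} | {F,L} | {J,O,P} | {X}.
O and P lie in the same block of the stable partition, so they are equivalent — no string distinguishes them.

Yes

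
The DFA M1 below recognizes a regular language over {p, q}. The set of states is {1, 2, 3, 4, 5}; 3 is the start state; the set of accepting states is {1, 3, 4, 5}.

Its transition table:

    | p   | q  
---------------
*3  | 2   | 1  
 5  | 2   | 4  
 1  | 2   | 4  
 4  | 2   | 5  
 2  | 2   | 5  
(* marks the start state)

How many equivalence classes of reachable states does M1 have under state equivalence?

Start with accepting vs non-accepting: {1,3,4,5} | {2}.
The partition is now stable with 2 blocks: {1,3,4,5} | {2}.

2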